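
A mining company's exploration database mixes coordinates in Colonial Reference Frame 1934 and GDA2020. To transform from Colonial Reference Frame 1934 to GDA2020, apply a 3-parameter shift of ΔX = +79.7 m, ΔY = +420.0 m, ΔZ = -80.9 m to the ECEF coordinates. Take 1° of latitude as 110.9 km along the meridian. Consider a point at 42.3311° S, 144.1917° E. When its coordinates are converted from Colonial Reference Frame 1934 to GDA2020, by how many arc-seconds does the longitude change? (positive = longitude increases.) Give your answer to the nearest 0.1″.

Δλ = -17.0″

sin φ = -0.673414, cos φ = 0.739266, sin λ = 0.585075, cos λ = -0.810979.
East component: ΔE = −sin λ·ΔX + cos λ·ΔY = −(0.585075)(79.7) + (-0.810979)(420.0) = -387.24 m.
1° of latitude spans 110900 m; at latitude φ, 1° of longitude spans that × cos φ = 81984.6 m, so Δλ = -387.24 / 81984.6 × 3600 = -17.004″.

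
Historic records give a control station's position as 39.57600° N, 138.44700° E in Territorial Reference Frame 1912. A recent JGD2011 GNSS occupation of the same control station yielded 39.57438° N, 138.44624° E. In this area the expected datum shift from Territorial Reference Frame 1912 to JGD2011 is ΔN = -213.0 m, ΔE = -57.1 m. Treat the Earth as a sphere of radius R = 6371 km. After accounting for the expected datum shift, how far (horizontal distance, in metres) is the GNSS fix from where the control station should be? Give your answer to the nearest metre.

34 m

Observed coordinate differences: Δφ = -0.00162°, Δλ = -0.00076°.
Converting to metres (1° lat = 111195 m, cos φ = 0.770780): observed ΔN = -180.1 m, observed ΔE = -65.1 m.
Subtracting the expected shift leaves a residual of -180.1 − (-213.0) = 32.9 m north and -65.1 − (-57.1) = -8.0 m east.
Residual distance = √(32.9² + (-8.0)²) = 33.8 m.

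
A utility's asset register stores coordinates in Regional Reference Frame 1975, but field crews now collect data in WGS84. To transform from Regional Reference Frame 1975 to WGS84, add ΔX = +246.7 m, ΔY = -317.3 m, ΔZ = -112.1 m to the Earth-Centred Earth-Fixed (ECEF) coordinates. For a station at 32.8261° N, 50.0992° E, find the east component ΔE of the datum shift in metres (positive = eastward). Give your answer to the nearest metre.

The local east axis at (φ, λ) is (−sin λ, cos λ, 0), so ΔE = −sin(50.0992°)·246.7 + cos(50.0992°)·(-317.3) = -392.79 m.

ΔE = -393 m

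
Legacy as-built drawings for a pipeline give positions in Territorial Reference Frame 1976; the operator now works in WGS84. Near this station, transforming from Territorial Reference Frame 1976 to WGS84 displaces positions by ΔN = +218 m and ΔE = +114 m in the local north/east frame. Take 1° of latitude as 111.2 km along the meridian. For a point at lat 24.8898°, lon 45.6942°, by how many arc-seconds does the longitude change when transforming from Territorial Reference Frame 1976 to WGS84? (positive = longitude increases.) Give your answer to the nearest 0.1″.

Δλ = 4.1″

At latitude 24.8898°, cos φ = 0.907119.
1° of longitude at this latitude = 111.2 × cos φ = 100.87 km, so Δλ = 114.0 / 100871.6 = 0.0011301° = 4.069″.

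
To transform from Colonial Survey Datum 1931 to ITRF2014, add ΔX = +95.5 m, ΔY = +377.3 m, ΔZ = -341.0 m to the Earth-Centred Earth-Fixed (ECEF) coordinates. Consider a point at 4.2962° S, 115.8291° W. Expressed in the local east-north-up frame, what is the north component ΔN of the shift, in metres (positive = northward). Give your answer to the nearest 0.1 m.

ΔN = -368.6 m

At φ = -4.2962°, λ = -115.8291°: sin φ = -0.074913, cos φ = 0.997190, sin λ = -0.900098, cos λ = -0.435688.
ΔN = −sin φ cos λ·ΔX − sin φ sin λ·ΔY + cos φ·ΔZ = −(-0.074913)(-0.435688)(95.5) − (-0.074913)(-0.900098)(377.3) + (0.997190)(-341.0) = -368.60 m.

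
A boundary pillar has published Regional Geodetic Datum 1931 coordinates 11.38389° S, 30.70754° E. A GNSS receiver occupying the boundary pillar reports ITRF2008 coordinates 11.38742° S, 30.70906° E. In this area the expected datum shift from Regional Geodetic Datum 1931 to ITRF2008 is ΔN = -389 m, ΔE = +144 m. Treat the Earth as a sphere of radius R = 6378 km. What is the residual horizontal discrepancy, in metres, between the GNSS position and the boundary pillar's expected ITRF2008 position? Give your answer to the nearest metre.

22 m

Observed coordinate differences: Δφ = -0.00353°, Δλ = +0.00152°.
Converting to metres (1° lat = 111317 m, cos φ = 0.980327): observed ΔN = -392.9 m, observed ΔE = 165.9 m.
Subtracting the expected shift leaves a residual of -392.9 − (-389) = -3.9 m north and 165.9 − (144) = 21.9 m east.
Residual distance = √((-3.9)² + 21.9²) = 22.2 m.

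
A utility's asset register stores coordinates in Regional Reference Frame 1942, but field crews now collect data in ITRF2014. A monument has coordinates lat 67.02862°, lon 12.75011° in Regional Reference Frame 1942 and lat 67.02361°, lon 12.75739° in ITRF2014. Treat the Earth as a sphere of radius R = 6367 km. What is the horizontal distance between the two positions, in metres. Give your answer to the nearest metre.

640 m

Δφ = 67.02361° − 67.02862° = -0.00501°; Δλ = 12.75739° − 12.75011° = +0.00728°.
1° along a meridian = πR/180 = 111125 m.
ΔN = Δφ × 111125 = -556.7 m; ΔE = Δλ × 111125 × cos(67.02862°) = +0.00728 × 111125 × 0.390271 = 315.7 m.
Distance = √(ΔE² + ΔN²) = √(315.7² + (-556.7)²) = 640.0 m.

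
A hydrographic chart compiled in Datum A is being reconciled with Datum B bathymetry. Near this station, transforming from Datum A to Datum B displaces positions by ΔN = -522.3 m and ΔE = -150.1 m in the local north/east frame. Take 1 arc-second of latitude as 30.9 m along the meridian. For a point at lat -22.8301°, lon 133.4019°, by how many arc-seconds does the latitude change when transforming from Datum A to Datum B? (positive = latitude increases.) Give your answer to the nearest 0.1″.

1″ of latitude = 30.90 m, so Δφ = -522.3 / 30.90 = -16.903″.

Δφ = -16.9″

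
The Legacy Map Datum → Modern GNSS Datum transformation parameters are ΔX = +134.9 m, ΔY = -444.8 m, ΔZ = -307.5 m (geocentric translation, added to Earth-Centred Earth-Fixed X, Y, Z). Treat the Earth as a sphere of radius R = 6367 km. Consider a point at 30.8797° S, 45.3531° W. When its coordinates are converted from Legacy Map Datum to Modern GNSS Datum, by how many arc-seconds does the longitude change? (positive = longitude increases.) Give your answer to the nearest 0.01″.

sin φ = -0.513237, cos φ = 0.858247, sin λ = -0.711451, cos λ = 0.702736.
East component: ΔE = −sin λ·ΔX + cos λ·ΔY = −(-0.711451)(134.9) + (0.702736)(-444.8) = -216.60 m.
1° of latitude spans πR/180 = 111125 m; at latitude φ, 1° of longitude spans that × cos φ = 95372.8 m, so Δλ = -216.60 / 95372.8 × 3600 = -8.176″.

Δλ = -8.18″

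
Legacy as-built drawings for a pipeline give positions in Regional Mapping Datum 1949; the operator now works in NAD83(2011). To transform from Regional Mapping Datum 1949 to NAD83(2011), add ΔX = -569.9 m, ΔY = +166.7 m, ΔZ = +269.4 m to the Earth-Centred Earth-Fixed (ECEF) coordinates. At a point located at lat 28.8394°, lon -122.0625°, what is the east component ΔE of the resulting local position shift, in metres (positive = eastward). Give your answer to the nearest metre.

ΔE = -571 m

The local east axis at (φ, λ) is (−sin λ, cos λ, 0), so ΔE = −sin(-122.0625°)·(-569.9) + cos(-122.0625°)·166.7 = -571.46 m.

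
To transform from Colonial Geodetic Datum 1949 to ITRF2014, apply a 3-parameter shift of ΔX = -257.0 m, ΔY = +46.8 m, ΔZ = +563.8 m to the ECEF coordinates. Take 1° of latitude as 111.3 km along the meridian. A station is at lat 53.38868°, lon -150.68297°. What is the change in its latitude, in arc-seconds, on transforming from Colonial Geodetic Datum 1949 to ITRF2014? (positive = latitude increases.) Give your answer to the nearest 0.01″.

sin φ = 0.802700, cos φ = 0.596383, sin λ = -0.489642, cos λ = -0.871924.
North component: ΔN = −sin φ cos λ·ΔX − sin φ sin λ·ΔY + cos φ·ΔZ = −(0.802700)(-0.871924)(-257.0) − (0.802700)(-0.489642)(46.8) + (0.596383)(563.8) = 174.76 m.
1° of latitude spans 111300 m, so Δφ = 174.76 / 111300 × 3600 = 5.653″.

Δφ = 5.65″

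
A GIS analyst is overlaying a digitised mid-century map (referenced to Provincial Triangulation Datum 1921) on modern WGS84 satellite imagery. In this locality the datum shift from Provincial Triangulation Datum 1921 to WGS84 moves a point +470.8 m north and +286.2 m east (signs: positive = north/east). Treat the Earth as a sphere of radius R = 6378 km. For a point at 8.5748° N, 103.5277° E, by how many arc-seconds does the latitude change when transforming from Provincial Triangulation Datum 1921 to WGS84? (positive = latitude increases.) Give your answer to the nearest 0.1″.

Δφ = 15.2″

On a sphere of radius R, 1 rad of latitude = R, so Δφ = ΔN / R = 470.8 / 6378000 = 7.3816e-05 rad = 15.226″.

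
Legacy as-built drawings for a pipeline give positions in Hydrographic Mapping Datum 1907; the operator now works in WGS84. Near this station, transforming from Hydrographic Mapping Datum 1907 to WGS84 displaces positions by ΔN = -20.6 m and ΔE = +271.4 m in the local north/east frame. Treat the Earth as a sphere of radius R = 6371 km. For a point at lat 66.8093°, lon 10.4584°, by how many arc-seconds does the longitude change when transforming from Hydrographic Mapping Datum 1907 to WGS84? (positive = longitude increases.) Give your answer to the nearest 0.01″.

Δλ = 22.31″

At latitude 66.8093°, cos φ = 0.393793.
One radian of longitude at latitude φ spans R cos φ, so Δλ = ΔE / (R cos φ) = 271.4 / (6371000 × 0.393793) = 1.0818e-04 rad = 22.313″.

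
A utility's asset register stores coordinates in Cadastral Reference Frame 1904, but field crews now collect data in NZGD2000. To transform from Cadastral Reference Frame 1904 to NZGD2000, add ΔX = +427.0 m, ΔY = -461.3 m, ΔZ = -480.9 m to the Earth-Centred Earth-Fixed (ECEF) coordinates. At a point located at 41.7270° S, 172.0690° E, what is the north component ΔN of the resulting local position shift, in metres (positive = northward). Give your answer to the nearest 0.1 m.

ΔN = -682.8 m

The local north axis is (−sin φ cos λ, −sin φ sin λ, cos φ), giving ΔN = -281.485 − 42.365 − 358.908 = -682.76 m.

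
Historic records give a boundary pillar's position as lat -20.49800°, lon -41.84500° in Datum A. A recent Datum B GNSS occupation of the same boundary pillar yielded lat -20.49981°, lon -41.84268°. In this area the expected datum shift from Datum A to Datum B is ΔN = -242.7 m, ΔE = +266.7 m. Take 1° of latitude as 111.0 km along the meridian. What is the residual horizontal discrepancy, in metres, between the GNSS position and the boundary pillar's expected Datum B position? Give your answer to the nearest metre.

49 m

Observed coordinate differences: Δφ = -0.00181°, Δλ = +0.00232°.
Converting to metres (1° lat = 111000 m, cos φ = 0.936684): observed ΔN = -200.9 m, observed ΔE = 241.2 m.
Subtracting the expected shift leaves a residual of -200.9 − (-242.7) = 41.8 m north and 241.2 − (266.7) = -25.5 m east.
Residual distance = √(41.8² + (-25.5)²) = 48.9 m.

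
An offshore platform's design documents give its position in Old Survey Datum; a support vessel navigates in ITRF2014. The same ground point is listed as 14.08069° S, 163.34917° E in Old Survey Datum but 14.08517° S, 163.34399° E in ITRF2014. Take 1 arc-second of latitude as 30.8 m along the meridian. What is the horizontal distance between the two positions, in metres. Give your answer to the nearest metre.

746 m

Δφ = -14.08517° − -14.08069° = -0.00448°; Δλ = 163.34399° − 163.34917° = -0.00518°.
1° of latitude = 3600 × 30.80 = 110880 m.
ΔN = Δφ × 110880 = -496.7 m; ΔE = Δλ × 110880 × cos(-14.08069°) = -0.00518 × 110880 × 0.969954 = -557.1 m.
Distance = √(ΔE² + ΔN²) = √((-557.1)² + (-496.7)²) = 746.4 m.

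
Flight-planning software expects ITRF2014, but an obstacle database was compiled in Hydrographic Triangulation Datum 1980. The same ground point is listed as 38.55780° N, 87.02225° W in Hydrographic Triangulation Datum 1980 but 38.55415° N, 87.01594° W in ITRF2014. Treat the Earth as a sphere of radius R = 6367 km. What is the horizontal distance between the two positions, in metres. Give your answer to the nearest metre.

Δφ = 38.55415° − 38.55780° = -0.00365°; Δλ = -87.01594° − -87.02225° = +0.00631°.
1° along a meridian = πR/180 = 111125 m.
ΔN = Δφ × 111125 = -405.6 m; ΔE = Δλ × 111125 × cos(38.55780°) = +0.00631 × 111125 × 0.781980 = 548.3 m.
Distance = √(ΔE² + ΔN²) = √(548.3² + (-405.6)²) = 682.0 m.

682 m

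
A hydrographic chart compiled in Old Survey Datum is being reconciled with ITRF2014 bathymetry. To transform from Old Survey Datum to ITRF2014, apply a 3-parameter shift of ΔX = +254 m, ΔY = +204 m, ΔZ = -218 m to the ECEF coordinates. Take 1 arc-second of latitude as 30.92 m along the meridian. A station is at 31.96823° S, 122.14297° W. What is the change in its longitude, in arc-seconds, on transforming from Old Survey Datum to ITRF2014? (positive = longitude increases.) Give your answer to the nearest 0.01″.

Δλ = 4.06″

sin φ = -0.529449, cos φ = 0.848342, sin λ = -0.846723, cos λ = -0.532034.
East component: ΔE = −sin λ·ΔX + cos λ·ΔY = −(-0.846723)(254) + (-0.532034)(204) = 106.53 m.
1° of latitude spans 3600 × 30.92 = 111312 m; at latitude φ, 1° of longitude spans that × cos φ = 94430.6 m, so Δλ = 106.53 / 94430.6 × 3600 = 4.061″.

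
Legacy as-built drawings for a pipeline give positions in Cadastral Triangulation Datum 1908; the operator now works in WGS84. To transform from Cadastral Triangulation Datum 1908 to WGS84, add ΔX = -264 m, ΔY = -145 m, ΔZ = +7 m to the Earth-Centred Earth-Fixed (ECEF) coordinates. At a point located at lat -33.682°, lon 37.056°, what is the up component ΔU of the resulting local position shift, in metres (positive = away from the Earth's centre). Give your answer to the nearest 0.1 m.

ΔU = -251.9 m

The local up (radial) axis is (cos φ cos λ, cos φ sin λ, sin φ), giving ΔU = -175.316 − 72.708 − 3.882 = -251.91 m.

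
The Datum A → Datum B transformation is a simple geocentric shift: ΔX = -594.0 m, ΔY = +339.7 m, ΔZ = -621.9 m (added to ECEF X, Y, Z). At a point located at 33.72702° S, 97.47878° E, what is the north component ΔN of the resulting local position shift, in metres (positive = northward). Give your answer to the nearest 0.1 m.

At φ = -33.72702°, λ = 97.47878°: sin φ = -0.555237, cos φ = 0.831692, sin λ = 0.991493, cos λ = -0.130159.
ΔN = −sin φ cos λ·ΔX − sin φ sin λ·ΔY + cos φ·ΔZ = −(-0.555237)(-0.130159)(-594.0) − (-0.555237)(0.991493)(339.7) + (0.831692)(-621.9) = -287.29 m.

ΔN = -287.3 m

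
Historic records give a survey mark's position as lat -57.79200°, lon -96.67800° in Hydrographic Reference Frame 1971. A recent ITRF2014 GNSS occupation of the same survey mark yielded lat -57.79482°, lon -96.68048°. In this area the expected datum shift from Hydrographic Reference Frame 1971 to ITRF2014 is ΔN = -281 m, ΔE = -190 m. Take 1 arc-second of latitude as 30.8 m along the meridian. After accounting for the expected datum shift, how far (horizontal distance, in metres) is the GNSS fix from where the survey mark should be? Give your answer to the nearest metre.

Observed coordinate differences: Δφ = -0.00282°, Δλ = -0.00248°.
Converting to metres (1° lat = 110880 m, cos φ = 0.532994): observed ΔN = -312.7 m, observed ΔE = -146.6 m.
Subtracting the expected shift leaves a residual of -312.7 − (-281) = -31.7 m north and -146.6 − (-190) = 43.4 m east.
Residual distance = √((-31.7)² + 43.4²) = 53.8 m.

54 m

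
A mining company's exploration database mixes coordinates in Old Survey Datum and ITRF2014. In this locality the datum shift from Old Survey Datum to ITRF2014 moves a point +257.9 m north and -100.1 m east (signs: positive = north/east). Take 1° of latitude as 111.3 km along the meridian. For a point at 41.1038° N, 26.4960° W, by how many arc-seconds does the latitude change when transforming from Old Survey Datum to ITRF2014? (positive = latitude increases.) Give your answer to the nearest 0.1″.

Δφ = 8.3″

1° of latitude = 111.3 km, so Δφ = 257.9 / 111300 = 0.0023172° = 8.342″.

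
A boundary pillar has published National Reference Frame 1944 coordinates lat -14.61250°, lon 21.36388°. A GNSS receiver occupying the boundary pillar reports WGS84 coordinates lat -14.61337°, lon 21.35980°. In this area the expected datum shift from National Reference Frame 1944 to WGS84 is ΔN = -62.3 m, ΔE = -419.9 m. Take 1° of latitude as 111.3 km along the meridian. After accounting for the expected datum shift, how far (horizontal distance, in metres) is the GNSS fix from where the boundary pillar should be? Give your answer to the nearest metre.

40 m

Observed coordinate differences: Δφ = -0.00087°, Δλ = -0.00408°.
Converting to metres (1° lat = 111300 m, cos φ = 0.967654): observed ΔN = -96.8 m, observed ΔE = -439.4 m.
Subtracting the expected shift leaves a residual of -96.8 − (-62.3) = -34.5 m north and -439.4 − (-419.9) = -19.5 m east.
Residual distance = √((-34.5)² + (-19.5)²) = 39.7 m.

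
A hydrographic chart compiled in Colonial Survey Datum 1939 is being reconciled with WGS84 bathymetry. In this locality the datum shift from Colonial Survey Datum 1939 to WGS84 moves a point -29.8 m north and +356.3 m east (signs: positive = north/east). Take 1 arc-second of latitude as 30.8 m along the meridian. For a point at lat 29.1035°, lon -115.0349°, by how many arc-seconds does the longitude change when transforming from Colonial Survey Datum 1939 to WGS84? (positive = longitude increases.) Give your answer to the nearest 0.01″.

At latitude 29.1035°, cos φ = 0.873743.
1″ of longitude at this latitude = 30.80 × cos φ = 26.9113 m, so Δλ = 356.3 / 26.9113 = 13.240″.

Δλ = 13.24″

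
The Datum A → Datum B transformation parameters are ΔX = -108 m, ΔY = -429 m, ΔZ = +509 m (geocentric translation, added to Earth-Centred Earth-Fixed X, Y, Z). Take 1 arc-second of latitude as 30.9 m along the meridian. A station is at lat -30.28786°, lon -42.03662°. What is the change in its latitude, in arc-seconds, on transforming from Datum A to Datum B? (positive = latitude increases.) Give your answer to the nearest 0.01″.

Δφ = 17.60″

sin φ = -0.504345, cos φ = 0.863502, sin λ = -0.669605, cos λ = 0.742717.
North component: ΔN = −sin φ cos λ·ΔX − sin φ sin λ·ΔY + cos φ·ΔZ = −(-0.504345)(0.742717)(-108) − (-0.504345)(-0.669605)(-429) + (0.863502)(509) = 543.95 m.
1° of latitude spans 3600 × 30.90 = 111240 m, so Δφ = 543.95 / 111240 × 3600 = 17.603″.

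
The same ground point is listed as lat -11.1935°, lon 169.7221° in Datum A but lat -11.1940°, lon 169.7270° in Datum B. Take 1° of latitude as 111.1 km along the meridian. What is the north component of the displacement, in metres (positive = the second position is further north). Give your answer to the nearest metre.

ΔN = -56 m

Δφ = -11.1940° − -11.1935° = -0.0005°; Δλ = 169.7270° − 169.7221° = +0.0049°.
ΔN = Δφ × 111100 = -55.6 m; ΔE = Δλ × 111100 × cos(-11.1935°) = +0.0049 × 111100 × 0.980977 = 534.0 m.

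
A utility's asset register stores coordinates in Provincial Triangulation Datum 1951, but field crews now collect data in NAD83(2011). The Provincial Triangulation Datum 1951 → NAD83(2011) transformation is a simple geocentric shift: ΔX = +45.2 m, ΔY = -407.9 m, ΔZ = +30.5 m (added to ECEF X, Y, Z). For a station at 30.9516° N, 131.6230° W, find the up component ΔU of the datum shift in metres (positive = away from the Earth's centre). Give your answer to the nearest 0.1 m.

ΔU = 251.4 m

The local up (radial) axis is (cos φ cos λ, cos φ sin λ, sin φ), giving ΔU = -25.748 + 261.498 + 15.687 = 251.44 m.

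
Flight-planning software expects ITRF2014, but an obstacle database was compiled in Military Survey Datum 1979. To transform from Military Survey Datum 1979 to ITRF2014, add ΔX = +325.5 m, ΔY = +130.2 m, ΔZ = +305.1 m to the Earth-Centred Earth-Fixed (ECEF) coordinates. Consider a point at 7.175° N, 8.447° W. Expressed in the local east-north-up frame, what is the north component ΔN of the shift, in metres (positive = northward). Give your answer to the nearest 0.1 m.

ΔN = 264.9 m

At φ = 7.175°, λ = -8.447°: sin φ = 0.124900, cos φ = 0.992169, sin λ = -0.146894, cos λ = 0.989152.
ΔN = −sin φ cos λ·ΔX − sin φ sin λ·ΔY + cos φ·ΔZ = −(0.124900)(0.989152)(325.5) − (0.124900)(-0.146894)(130.2) + (0.992169)(305.1) = 264.89 m.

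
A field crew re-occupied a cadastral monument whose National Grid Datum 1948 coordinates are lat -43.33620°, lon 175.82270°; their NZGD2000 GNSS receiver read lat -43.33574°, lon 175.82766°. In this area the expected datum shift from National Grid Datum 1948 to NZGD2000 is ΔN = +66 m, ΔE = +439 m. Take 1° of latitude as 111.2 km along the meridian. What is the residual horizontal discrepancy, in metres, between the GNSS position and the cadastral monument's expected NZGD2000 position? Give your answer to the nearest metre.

41 m

Observed coordinate differences: Δφ = +0.00046°, Δλ = +0.00496°.
Converting to metres (1° lat = 111200 m, cos φ = 0.727339): observed ΔN = 51.2 m, observed ΔE = 401.2 m.
Subtracting the expected shift leaves a residual of 51.2 − (66) = -14.8 m north and 401.2 − (439) = -37.8 m east.
Residual distance = √((-14.8)² + (-37.8)²) = 40.6 m.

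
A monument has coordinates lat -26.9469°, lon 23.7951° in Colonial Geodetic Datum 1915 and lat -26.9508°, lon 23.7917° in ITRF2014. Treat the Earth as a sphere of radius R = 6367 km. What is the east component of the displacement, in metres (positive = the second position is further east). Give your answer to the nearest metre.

Δφ = -26.9508° − -26.9469° = -0.0039°; Δλ = 23.7917° − 23.7951° = -0.0034°.
1° along a meridian = πR/180 = 111125 m.
ΔN = Δφ × 111125 = -433.4 m; ΔE = Δλ × 111125 × cos(-26.9469°) = -0.0034 × 111125 × 0.891427 = -336.8 m.

ΔE = -337 m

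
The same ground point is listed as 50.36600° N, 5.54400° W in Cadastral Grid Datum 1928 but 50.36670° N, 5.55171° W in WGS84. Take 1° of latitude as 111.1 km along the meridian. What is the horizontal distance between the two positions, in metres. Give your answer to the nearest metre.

Δφ = 50.36670° − 50.36600° = +0.00070°; Δλ = -5.55171° − -5.54400° = -0.00771°.
ΔN = Δφ × 111100 = 77.8 m; ΔE = Δλ × 111100 × cos(50.36600°) = -0.00771 × 111100 × 0.637881 = -546.4 m.
Distance = √(ΔE² + ΔN²) = √((-546.4)² + 77.8²) = 551.9 m.

552 m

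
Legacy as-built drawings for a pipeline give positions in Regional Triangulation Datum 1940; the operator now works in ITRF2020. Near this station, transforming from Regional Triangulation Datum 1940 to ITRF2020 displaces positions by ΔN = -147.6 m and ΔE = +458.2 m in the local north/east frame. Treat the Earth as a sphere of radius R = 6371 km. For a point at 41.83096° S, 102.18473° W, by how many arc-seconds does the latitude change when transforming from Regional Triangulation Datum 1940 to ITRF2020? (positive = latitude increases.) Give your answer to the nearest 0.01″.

On a sphere of radius R, 1 rad of latitude = R, so Δφ = ΔN / R = -147.6 / 6371000 = -2.3167e-05 rad = -4.779″.

Δφ = -4.78″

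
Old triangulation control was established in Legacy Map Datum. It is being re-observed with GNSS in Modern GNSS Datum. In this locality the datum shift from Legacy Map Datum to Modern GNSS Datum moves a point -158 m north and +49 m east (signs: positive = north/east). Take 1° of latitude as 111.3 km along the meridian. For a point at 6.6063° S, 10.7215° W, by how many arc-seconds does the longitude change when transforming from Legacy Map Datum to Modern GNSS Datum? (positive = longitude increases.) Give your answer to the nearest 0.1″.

At latitude -6.6063°, cos φ = 0.993360.
1° of longitude at this latitude = 111.3 × cos φ = 110.56 km, so Δλ = 49.0 / 110561.0 = 0.0004432° = 1.595″.

Δλ = 1.6″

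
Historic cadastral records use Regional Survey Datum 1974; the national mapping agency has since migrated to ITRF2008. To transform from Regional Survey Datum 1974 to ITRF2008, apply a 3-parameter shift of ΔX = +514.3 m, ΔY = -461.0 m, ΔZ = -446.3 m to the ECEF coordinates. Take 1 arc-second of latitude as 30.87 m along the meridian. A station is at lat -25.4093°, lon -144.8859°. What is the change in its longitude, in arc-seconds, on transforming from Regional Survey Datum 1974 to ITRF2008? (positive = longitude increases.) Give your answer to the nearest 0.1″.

sin φ = -0.429082, cos φ = 0.903266, sin λ = -0.575207, cos λ = -0.818008.
East component: ΔE = −sin λ·ΔX + cos λ·ΔY = −(-0.575207)(514.3) + (-0.818008)(-461.0) = 672.93 m.
1° of latitude spans 3600 × 30.87 = 111132 m; at latitude φ, 1° of longitude spans that × cos φ = 100381.7 m, so Δλ = 672.93 / 100381.7 × 3600 = 24.133″.

Δλ = 24.1″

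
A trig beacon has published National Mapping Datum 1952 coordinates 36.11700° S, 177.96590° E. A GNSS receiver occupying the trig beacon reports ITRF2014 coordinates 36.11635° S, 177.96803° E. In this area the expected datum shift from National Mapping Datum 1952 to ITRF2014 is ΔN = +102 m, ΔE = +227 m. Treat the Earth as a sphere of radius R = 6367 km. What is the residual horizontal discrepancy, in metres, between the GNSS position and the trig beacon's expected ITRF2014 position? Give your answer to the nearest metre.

Observed coordinate differences: Δφ = +0.00065°, Δλ = +0.00213°.
Converting to metres (1° lat = 111125 m, cos φ = 0.807815): observed ΔN = 72.2 m, observed ΔE = 191.2 m.
Subtracting the expected shift leaves a residual of 72.2 − (102) = -29.8 m north and 191.2 − (227) = -35.8 m east.
Residual distance = √((-29.8)² + (-35.8)²) = 46.6 m.

47 m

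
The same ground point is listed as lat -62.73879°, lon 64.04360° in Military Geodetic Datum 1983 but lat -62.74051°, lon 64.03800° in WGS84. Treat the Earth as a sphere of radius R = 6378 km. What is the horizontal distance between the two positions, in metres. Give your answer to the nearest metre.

Δφ = -62.74051° − -62.73879° = -0.00172°; Δλ = 64.03800° − 64.04360° = -0.00560°.
1° along a meridian = πR/180 = 111317 m.
ΔN = Δφ × 111317 = -191.5 m; ΔE = Δλ × 111317 × cos(-62.73879°) = -0.00560 × 111317 × 0.458048 = -285.5 m.
Distance = √(ΔE² + ΔN²) = √((-285.5)² + (-191.5)²) = 343.8 m.

344 m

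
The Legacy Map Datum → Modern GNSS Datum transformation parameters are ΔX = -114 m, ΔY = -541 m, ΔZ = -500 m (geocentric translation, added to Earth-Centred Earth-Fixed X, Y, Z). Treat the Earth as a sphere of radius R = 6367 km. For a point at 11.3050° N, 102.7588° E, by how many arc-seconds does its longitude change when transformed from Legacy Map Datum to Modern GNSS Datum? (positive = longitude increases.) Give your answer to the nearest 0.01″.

Δλ = 7.62″

sin φ = 0.196032, cos φ = 0.980598, sin λ = 0.975308, cos λ = -0.220847.
East component: ΔE = −sin λ·ΔX + cos λ·ΔY = −(0.975308)(-114) + (-0.220847)(-541) = 230.66 m.
1° of latitude spans πR/180 = 111125 m; at latitude φ, 1° of longitude spans that × cos φ = 108969.0 m, so Δλ = 230.66 / 108969.0 × 3600 = 7.620″.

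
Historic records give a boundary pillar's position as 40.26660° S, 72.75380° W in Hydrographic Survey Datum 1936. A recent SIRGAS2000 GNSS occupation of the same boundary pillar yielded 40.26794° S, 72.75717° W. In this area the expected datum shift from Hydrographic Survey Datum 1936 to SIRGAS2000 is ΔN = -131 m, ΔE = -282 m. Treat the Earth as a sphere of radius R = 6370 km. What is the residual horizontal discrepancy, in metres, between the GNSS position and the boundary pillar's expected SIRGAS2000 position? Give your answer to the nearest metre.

Observed coordinate differences: Δφ = -0.00134°, Δλ = -0.00337°.
Converting to metres (1° lat = 111177 m, cos φ = 0.763045): observed ΔN = -149.0 m, observed ΔE = -285.9 m.
Subtracting the expected shift leaves a residual of -149.0 − (-131) = -18.0 m north and -285.9 − (-282) = -3.9 m east.
Residual distance = √((-18.0)² + (-3.9)²) = 18.4 m.

18 m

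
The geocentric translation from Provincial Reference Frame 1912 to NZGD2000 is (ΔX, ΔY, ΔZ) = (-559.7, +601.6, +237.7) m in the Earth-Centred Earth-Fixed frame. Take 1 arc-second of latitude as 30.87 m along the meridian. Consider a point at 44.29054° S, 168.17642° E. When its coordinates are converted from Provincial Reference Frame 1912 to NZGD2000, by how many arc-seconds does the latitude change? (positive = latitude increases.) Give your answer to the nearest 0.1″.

sin φ = -0.698297, cos φ = 0.715808, sin λ = 0.204899, cos λ = -0.978783.
North component: ΔN = −sin φ cos λ·ΔX − sin φ sin λ·ΔY + cos φ·ΔZ = −(-0.698297)(-0.978783)(-559.7) − (-0.698297)(0.204899)(601.6) + (0.715808)(237.7) = 638.77 m.
1° of latitude spans 3600 × 30.87 = 111132 m, so Δφ = 638.77 / 111132 × 3600 = 20.692″.

Δφ = 20.7″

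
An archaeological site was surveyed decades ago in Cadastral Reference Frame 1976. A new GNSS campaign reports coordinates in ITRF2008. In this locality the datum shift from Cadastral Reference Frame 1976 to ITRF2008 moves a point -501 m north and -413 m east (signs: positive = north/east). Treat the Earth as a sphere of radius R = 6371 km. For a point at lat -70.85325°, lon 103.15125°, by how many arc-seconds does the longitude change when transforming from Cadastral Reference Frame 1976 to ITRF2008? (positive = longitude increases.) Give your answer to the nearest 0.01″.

At latitude -70.85325°, cos φ = 0.327989.
One radian of longitude at latitude φ spans R cos φ, so Δλ = ΔE / (R cos φ) = -413.0 / (6371000 × 0.327989) = -1.9764e-04 rad = -40.767″.

Δλ = -40.77″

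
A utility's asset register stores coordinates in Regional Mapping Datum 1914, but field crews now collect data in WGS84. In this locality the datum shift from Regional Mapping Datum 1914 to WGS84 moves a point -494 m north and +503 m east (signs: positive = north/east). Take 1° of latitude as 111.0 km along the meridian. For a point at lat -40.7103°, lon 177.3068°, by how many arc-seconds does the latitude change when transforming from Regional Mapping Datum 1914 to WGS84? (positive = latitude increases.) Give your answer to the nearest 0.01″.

1° of latitude = 111.0 km, so Δφ = -494.0 / 111000 = -0.0044505° = -16.022″.

Δφ = -16.02″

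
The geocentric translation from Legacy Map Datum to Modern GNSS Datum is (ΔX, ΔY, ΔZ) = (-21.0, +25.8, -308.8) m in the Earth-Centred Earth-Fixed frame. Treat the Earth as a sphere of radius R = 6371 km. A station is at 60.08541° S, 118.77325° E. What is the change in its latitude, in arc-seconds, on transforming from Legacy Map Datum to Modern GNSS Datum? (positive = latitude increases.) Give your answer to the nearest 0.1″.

Δφ = -4.1″

sin φ = -0.866770, cos φ = 0.498708, sin λ = 0.876532, cos λ = -0.481344.
North component: ΔN = −sin φ cos λ·ΔX − sin φ sin λ·ΔY + cos φ·ΔZ = −(-0.866770)(-0.481344)(-21.0) − (-0.866770)(0.876532)(25.8) + (0.498708)(-308.8) = -125.64 m.
1° of latitude spans πR/180 = 111195 m, so Δφ = -125.64 / 111195 × 3600 = -4.068″.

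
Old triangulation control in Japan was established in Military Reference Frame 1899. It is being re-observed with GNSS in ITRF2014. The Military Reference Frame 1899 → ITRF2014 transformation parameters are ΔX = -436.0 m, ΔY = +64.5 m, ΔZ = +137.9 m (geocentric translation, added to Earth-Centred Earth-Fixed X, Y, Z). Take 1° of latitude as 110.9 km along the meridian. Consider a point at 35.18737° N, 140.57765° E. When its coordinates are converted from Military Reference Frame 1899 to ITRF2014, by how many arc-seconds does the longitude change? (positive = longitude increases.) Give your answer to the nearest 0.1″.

sin φ = 0.576252, cos φ = 0.817272, sin λ = 0.635032, cos λ = -0.772486.
East component: ΔE = −sin λ·ΔX + cos λ·ΔY = −(0.635032)(-436.0) + (-0.772486)(64.5) = 227.05 m.
1° of latitude spans 110900 m; at latitude φ, 1° of longitude spans that × cos φ = 90635.5 m, so Δλ = 227.05 / 90635.5 × 3600 = 9.018″.

Δλ = 9.0″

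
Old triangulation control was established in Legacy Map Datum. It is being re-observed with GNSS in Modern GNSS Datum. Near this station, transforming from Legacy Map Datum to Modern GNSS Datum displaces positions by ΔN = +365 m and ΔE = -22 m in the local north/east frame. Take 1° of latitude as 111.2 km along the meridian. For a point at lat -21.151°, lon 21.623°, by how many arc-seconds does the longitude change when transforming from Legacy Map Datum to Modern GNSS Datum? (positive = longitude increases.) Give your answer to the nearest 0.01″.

Δλ = -0.76″

At latitude -21.151°, cos φ = 0.932633.
1° of longitude at this latitude = 111.2 × cos φ = 103.71 km, so Δλ = -22.0 / 103708.8 = -0.0002121° = -0.764″.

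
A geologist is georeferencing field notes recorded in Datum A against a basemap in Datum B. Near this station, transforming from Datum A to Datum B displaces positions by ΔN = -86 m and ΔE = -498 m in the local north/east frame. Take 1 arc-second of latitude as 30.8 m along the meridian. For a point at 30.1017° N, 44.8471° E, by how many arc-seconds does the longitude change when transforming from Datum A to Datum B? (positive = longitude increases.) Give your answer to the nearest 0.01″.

At latitude 30.1017°, cos φ = 0.865137.
1″ of longitude at this latitude = 30.80 × cos φ = 26.6462 m, so Δλ = -498.0 / 26.6462 = -18.689″.

Δλ = -18.69″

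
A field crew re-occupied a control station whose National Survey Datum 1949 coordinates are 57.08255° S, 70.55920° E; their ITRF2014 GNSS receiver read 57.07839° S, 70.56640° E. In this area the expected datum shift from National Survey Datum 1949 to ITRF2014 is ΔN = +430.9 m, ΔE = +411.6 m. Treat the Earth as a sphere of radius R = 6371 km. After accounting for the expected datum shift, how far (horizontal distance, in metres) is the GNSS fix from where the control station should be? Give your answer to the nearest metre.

39 m

Observed coordinate differences: Δφ = +0.00416°, Δλ = +0.00720°.
Converting to metres (1° lat = 111195 m, cos φ = 0.543430): observed ΔN = 462.6 m, observed ΔE = 435.1 m.
Subtracting the expected shift leaves a residual of 462.6 − (430.9) = 31.7 m north and 435.1 − (411.6) = 23.5 m east.
Residual distance = √(31.7² + 23.5²) = 39.4 m.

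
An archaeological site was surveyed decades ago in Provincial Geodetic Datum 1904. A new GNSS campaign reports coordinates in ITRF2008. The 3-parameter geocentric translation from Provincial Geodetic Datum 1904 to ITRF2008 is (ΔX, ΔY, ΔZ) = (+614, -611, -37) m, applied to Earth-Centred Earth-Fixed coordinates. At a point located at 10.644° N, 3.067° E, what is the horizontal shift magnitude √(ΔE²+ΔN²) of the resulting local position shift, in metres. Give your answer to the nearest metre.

659 m

At φ = 10.644°, λ = 3.067°: sin φ = 0.184706, cos φ = 0.982794, sin λ = 0.053504, cos λ = 0.998568.
ΔE = −sin λ·ΔX + cos λ·ΔY = −(0.053504)·(614) + (0.998568)·(-611) = -642.98 m.
ΔN = −sin φ cos λ·ΔX − sin φ sin λ·ΔY + cos φ·ΔZ = −(0.184706)(0.998568)(614) − (0.184706)(0.053504)(-611) + (0.982794)(-37) = -143.57 m.
Horizontal magnitude = √(ΔE² + ΔN²) = √((-642.98)² + (-143.57)²) = 658.81 m.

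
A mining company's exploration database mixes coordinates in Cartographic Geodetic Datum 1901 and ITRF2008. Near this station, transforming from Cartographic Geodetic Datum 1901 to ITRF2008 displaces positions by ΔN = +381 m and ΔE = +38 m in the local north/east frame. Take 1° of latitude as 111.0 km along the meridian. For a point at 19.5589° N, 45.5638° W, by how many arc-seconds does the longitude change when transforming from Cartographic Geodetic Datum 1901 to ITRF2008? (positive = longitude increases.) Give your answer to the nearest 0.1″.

Δλ = 1.3″

At latitude 19.5589°, cos φ = 0.942298.
1° of longitude at this latitude = 111.0 × cos φ = 104.60 km, so Δλ = 38.0 / 104595.1 = 0.0003633° = 1.308″.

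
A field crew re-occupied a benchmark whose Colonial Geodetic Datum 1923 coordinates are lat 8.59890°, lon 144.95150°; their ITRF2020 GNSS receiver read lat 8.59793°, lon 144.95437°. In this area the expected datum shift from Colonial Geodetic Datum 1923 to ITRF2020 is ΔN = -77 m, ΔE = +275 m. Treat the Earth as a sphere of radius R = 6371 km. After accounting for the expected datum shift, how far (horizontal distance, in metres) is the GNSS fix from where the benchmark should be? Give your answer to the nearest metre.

51 m

Observed coordinate differences: Δφ = -0.00097°, Δλ = +0.00287°.
Converting to metres (1° lat = 111195 m, cos φ = 0.988759): observed ΔN = -107.9 m, observed ΔE = 315.5 m.
Subtracting the expected shift leaves a residual of -107.9 − (-77) = -30.9 m north and 315.5 − (275) = 40.5 m east.
Residual distance = √((-30.9)² + 40.5²) = 51.0 m.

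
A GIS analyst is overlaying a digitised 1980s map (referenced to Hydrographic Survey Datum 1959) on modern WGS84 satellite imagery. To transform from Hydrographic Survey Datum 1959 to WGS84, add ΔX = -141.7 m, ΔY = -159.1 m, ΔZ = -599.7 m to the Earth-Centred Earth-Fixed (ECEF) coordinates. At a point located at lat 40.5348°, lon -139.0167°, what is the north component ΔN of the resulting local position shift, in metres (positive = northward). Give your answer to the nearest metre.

ΔN = -593 m

The local north axis is (−sin φ cos λ, −sin φ sin λ, cos φ), giving ΔN = -69.520 − 67.814 − 455.779 = -593.11 m.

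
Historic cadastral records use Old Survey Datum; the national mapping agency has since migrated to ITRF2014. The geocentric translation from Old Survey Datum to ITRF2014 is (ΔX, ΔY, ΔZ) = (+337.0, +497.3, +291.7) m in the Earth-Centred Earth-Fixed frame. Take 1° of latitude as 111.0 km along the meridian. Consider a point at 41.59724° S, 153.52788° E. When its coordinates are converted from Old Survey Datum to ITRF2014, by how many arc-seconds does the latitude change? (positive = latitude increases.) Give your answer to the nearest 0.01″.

Δφ = 5.35″

sin φ = -0.663890, cos φ = 0.747830, sin λ = 0.445762, cos λ = -0.895151.
North component: ΔN = −sin φ cos λ·ΔX − sin φ sin λ·ΔY + cos φ·ΔZ = −(-0.663890)(-0.895151)(337.0) − (-0.663890)(0.445762)(497.3) + (0.747830)(291.7) = 165.04 m.
1° of latitude spans 111000 m, so Δφ = 165.04 / 111000 × 3600 = 5.353″.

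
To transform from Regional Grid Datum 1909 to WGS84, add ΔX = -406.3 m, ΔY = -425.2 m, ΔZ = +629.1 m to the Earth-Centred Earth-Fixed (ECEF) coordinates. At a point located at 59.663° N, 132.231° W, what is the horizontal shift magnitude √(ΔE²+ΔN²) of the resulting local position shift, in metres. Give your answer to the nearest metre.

The local east axis at (φ, λ) is (−sin λ, cos λ, 0), so ΔE = −sin(-132.231°)·(-406.3) + cos(-132.231°)·(-425.2) = -15.06 m.
The local north axis is (−sin φ cos λ, −sin φ sin λ, cos φ), giving ΔN = -235.690 − 271.725 + 317.749 = -189.67 m.
Horizontal magnitude = √(ΔE² + ΔN²) = √((-15.06)² + (-189.67)²) = 190.26 m.

190 m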